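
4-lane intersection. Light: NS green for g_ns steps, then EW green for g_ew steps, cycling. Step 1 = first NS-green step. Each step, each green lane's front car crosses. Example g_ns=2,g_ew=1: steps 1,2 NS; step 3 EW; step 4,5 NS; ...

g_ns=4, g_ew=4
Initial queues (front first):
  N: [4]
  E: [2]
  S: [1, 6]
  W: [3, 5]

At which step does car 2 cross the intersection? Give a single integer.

Step 1 [NS]: N:car4-GO,E:wait,S:car1-GO,W:wait | queues: N=0 E=1 S=1 W=2
Step 2 [NS]: N:empty,E:wait,S:car6-GO,W:wait | queues: N=0 E=1 S=0 W=2
Step 3 [NS]: N:empty,E:wait,S:empty,W:wait | queues: N=0 E=1 S=0 W=2
Step 4 [NS]: N:empty,E:wait,S:empty,W:wait | queues: N=0 E=1 S=0 W=2
Step 5 [EW]: N:wait,E:car2-GO,S:wait,W:car3-GO | queues: N=0 E=0 S=0 W=1
Step 6 [EW]: N:wait,E:empty,S:wait,W:car5-GO | queues: N=0 E=0 S=0 W=0
Car 2 crosses at step 5

5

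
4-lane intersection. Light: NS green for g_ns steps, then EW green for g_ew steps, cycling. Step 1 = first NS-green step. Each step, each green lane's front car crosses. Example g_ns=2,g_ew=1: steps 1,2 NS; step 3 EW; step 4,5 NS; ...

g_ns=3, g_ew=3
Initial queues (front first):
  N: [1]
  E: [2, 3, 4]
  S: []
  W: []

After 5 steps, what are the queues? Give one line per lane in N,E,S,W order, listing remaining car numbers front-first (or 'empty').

Step 1 [NS]: N:car1-GO,E:wait,S:empty,W:wait | queues: N=0 E=3 S=0 W=0
Step 2 [NS]: N:empty,E:wait,S:empty,W:wait | queues: N=0 E=3 S=0 W=0
Step 3 [NS]: N:empty,E:wait,S:empty,W:wait | queues: N=0 E=3 S=0 W=0
Step 4 [EW]: N:wait,E:car2-GO,S:wait,W:empty | queues: N=0 E=2 S=0 W=0
Step 5 [EW]: N:wait,E:car3-GO,S:wait,W:empty | queues: N=0 E=1 S=0 W=0

N: empty
E: 4
S: empty
W: empty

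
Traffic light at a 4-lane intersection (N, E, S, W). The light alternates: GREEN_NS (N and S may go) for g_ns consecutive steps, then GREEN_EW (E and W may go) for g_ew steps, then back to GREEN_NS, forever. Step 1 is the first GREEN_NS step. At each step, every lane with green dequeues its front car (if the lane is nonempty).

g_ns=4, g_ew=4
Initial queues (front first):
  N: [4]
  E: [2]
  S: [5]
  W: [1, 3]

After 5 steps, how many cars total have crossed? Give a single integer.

Answer: 4

Derivation:
Step 1 [NS]: N:car4-GO,E:wait,S:car5-GO,W:wait | queues: N=0 E=1 S=0 W=2
Step 2 [NS]: N:empty,E:wait,S:empty,W:wait | queues: N=0 E=1 S=0 W=2
Step 3 [NS]: N:empty,E:wait,S:empty,W:wait | queues: N=0 E=1 S=0 W=2
Step 4 [NS]: N:empty,E:wait,S:empty,W:wait | queues: N=0 E=1 S=0 W=2
Step 5 [EW]: N:wait,E:car2-GO,S:wait,W:car1-GO | queues: N=0 E=0 S=0 W=1
Cars crossed by step 5: 4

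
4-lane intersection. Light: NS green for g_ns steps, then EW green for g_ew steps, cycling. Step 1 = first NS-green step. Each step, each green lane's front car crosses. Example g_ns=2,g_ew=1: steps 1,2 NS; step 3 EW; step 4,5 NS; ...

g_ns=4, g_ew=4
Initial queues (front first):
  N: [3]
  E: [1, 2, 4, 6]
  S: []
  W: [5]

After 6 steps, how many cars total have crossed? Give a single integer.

Answer: 4

Derivation:
Step 1 [NS]: N:car3-GO,E:wait,S:empty,W:wait | queues: N=0 E=4 S=0 W=1
Step 2 [NS]: N:empty,E:wait,S:empty,W:wait | queues: N=0 E=4 S=0 W=1
Step 3 [NS]: N:empty,E:wait,S:empty,W:wait | queues: N=0 E=4 S=0 W=1
Step 4 [NS]: N:empty,E:wait,S:empty,W:wait | queues: N=0 E=4 S=0 W=1
Step 5 [EW]: N:wait,E:car1-GO,S:wait,W:car5-GO | queues: N=0 E=3 S=0 W=0
Step 6 [EW]: N:wait,E:car2-GO,S:wait,W:empty | queues: N=0 E=2 S=0 W=0
Cars crossed by step 6: 4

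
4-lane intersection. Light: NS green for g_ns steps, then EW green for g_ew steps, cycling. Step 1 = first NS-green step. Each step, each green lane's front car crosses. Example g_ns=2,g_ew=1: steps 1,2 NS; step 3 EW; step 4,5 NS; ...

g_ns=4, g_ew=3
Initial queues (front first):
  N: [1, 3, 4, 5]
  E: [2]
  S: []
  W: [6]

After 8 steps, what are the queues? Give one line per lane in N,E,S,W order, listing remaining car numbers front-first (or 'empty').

Step 1 [NS]: N:car1-GO,E:wait,S:empty,W:wait | queues: N=3 E=1 S=0 W=1
Step 2 [NS]: N:car3-GO,E:wait,S:empty,W:wait | queues: N=2 E=1 S=0 W=1
Step 3 [NS]: N:car4-GO,E:wait,S:empty,W:wait | queues: N=1 E=1 S=0 W=1
Step 4 [NS]: N:car5-GO,E:wait,S:empty,W:wait | queues: N=0 E=1 S=0 W=1
Step 5 [EW]: N:wait,E:car2-GO,S:wait,W:car6-GO | queues: N=0 E=0 S=0 W=0

N: empty
E: empty
S: empty
W: empty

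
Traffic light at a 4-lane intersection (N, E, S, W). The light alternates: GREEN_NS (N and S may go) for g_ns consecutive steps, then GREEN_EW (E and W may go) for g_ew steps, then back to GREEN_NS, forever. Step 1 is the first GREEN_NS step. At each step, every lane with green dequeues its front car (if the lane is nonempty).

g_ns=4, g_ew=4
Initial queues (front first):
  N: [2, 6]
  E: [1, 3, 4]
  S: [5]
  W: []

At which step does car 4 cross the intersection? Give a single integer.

Step 1 [NS]: N:car2-GO,E:wait,S:car5-GO,W:wait | queues: N=1 E=3 S=0 W=0
Step 2 [NS]: N:car6-GO,E:wait,S:empty,W:wait | queues: N=0 E=3 S=0 W=0
Step 3 [NS]: N:empty,E:wait,S:empty,W:wait | queues: N=0 E=3 S=0 W=0
Step 4 [NS]: N:empty,E:wait,S:empty,W:wait | queues: N=0 E=3 S=0 W=0
Step 5 [EW]: N:wait,E:car1-GO,S:wait,W:empty | queues: N=0 E=2 S=0 W=0
Step 6 [EW]: N:wait,E:car3-GO,S:wait,W:empty | queues: N=0 E=1 S=0 W=0
Step 7 [EW]: N:wait,E:car4-GO,S:wait,W:empty | queues: N=0 E=0 S=0 W=0
Car 4 crosses at step 7

7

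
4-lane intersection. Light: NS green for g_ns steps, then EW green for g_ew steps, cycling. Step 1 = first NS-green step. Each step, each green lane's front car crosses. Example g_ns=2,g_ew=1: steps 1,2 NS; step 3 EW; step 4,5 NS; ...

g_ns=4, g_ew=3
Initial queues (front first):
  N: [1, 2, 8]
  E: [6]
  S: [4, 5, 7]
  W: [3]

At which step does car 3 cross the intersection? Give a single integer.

Step 1 [NS]: N:car1-GO,E:wait,S:car4-GO,W:wait | queues: N=2 E=1 S=2 W=1
Step 2 [NS]: N:car2-GO,E:wait,S:car5-GO,W:wait | queues: N=1 E=1 S=1 W=1
Step 3 [NS]: N:car8-GO,E:wait,S:car7-GO,W:wait | queues: N=0 E=1 S=0 W=1
Step 4 [NS]: N:empty,E:wait,S:empty,W:wait | queues: N=0 E=1 S=0 W=1
Step 5 [EW]: N:wait,E:car6-GO,S:wait,W:car3-GO | queues: N=0 E=0 S=0 W=0
Car 3 crosses at step 5

5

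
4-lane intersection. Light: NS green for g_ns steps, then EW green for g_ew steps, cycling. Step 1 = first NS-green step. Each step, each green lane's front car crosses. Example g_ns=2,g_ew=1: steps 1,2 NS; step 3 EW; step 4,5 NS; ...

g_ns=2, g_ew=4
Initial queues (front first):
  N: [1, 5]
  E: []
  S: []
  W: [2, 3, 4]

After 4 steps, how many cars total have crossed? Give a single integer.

Step 1 [NS]: N:car1-GO,E:wait,S:empty,W:wait | queues: N=1 E=0 S=0 W=3
Step 2 [NS]: N:car5-GO,E:wait,S:empty,W:wait | queues: N=0 E=0 S=0 W=3
Step 3 [EW]: N:wait,E:empty,S:wait,W:car2-GO | queues: N=0 E=0 S=0 W=2
Step 4 [EW]: N:wait,E:empty,S:wait,W:car3-GO | queues: N=0 E=0 S=0 W=1
Cars crossed by step 4: 4

Answer: 4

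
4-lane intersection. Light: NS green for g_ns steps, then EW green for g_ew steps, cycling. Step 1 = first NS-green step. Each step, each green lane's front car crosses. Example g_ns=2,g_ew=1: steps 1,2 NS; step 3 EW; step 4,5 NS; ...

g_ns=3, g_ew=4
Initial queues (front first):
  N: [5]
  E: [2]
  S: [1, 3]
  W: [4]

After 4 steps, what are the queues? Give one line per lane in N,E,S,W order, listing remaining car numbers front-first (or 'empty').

Step 1 [NS]: N:car5-GO,E:wait,S:car1-GO,W:wait | queues: N=0 E=1 S=1 W=1
Step 2 [NS]: N:empty,E:wait,S:car3-GO,W:wait | queues: N=0 E=1 S=0 W=1
Step 3 [NS]: N:empty,E:wait,S:empty,W:wait | queues: N=0 E=1 S=0 W=1
Step 4 [EW]: N:wait,E:car2-GO,S:wait,W:car4-GO | queues: N=0 E=0 S=0 W=0

N: empty
E: empty
S: empty
W: empty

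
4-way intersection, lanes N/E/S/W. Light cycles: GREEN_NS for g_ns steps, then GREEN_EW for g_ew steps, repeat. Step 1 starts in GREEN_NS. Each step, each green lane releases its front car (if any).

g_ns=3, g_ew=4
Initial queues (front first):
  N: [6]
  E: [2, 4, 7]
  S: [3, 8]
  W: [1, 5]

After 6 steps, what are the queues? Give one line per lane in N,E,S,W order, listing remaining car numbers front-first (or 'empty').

Step 1 [NS]: N:car6-GO,E:wait,S:car3-GO,W:wait | queues: N=0 E=3 S=1 W=2
Step 2 [NS]: N:empty,E:wait,S:car8-GO,W:wait | queues: N=0 E=3 S=0 W=2
Step 3 [NS]: N:empty,E:wait,S:empty,W:wait | queues: N=0 E=3 S=0 W=2
Step 4 [EW]: N:wait,E:car2-GO,S:wait,W:car1-GO | queues: N=0 E=2 S=0 W=1
Step 5 [EW]: N:wait,E:car4-GO,S:wait,W:car5-GO | queues: N=0 E=1 S=0 W=0
Step 6 [EW]: N:wait,E:car7-GO,S:wait,W:empty | queues: N=0 E=0 S=0 W=0

N: empty
E: empty
S: empty
W: empty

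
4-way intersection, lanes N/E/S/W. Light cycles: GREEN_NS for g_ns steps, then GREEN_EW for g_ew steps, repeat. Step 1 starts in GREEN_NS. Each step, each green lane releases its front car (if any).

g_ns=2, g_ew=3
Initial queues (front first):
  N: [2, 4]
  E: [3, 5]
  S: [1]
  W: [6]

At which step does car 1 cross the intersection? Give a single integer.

Step 1 [NS]: N:car2-GO,E:wait,S:car1-GO,W:wait | queues: N=1 E=2 S=0 W=1
Step 2 [NS]: N:car4-GO,E:wait,S:empty,W:wait | queues: N=0 E=2 S=0 W=1
Step 3 [EW]: N:wait,E:car3-GO,S:wait,W:car6-GO | queues: N=0 E=1 S=0 W=0
Step 4 [EW]: N:wait,E:car5-GO,S:wait,W:empty | queues: N=0 E=0 S=0 W=0
Car 1 crosses at step 1

1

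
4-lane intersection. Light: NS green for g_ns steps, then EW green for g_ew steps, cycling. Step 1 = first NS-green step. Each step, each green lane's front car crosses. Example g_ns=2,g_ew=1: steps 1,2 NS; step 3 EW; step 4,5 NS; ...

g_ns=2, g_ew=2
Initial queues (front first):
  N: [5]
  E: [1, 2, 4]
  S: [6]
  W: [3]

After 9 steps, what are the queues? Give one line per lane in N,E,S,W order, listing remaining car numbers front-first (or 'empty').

Step 1 [NS]: N:car5-GO,E:wait,S:car6-GO,W:wait | queues: N=0 E=3 S=0 W=1
Step 2 [NS]: N:empty,E:wait,S:empty,W:wait | queues: N=0 E=3 S=0 W=1
Step 3 [EW]: N:wait,E:car1-GO,S:wait,W:car3-GO | queues: N=0 E=2 S=0 W=0
Step 4 [EW]: N:wait,E:car2-GO,S:wait,W:empty | queues: N=0 E=1 S=0 W=0
Step 5 [NS]: N:empty,E:wait,S:empty,W:wait | queues: N=0 E=1 S=0 W=0
Step 6 [NS]: N:empty,E:wait,S:empty,W:wait | queues: N=0 E=1 S=0 W=0
Step 7 [EW]: N:wait,E:car4-GO,S:wait,W:empty | queues: N=0 E=0 S=0 W=0

N: empty
E: empty
S: empty
W: empty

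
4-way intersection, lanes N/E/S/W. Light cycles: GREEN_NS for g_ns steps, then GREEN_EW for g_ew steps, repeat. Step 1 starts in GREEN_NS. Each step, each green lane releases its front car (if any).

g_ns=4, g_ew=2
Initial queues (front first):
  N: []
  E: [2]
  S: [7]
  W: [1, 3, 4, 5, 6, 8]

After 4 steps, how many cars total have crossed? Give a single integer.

Answer: 1

Derivation:
Step 1 [NS]: N:empty,E:wait,S:car7-GO,W:wait | queues: N=0 E=1 S=0 W=6
Step 2 [NS]: N:empty,E:wait,S:empty,W:wait | queues: N=0 E=1 S=0 W=6
Step 3 [NS]: N:empty,E:wait,S:empty,W:wait | queues: N=0 E=1 S=0 W=6
Step 4 [NS]: N:empty,E:wait,S:empty,W:wait | queues: N=0 E=1 S=0 W=6
Cars crossed by step 4: 1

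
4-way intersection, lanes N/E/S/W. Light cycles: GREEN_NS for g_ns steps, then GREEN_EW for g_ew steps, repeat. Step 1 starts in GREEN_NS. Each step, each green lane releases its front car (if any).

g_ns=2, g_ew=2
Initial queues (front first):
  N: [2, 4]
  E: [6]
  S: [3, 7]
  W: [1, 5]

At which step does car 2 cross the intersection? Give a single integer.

Step 1 [NS]: N:car2-GO,E:wait,S:car3-GO,W:wait | queues: N=1 E=1 S=1 W=2
Step 2 [NS]: N:car4-GO,E:wait,S:car7-GO,W:wait | queues: N=0 E=1 S=0 W=2
Step 3 [EW]: N:wait,E:car6-GO,S:wait,W:car1-GO | queues: N=0 E=0 S=0 W=1
Step 4 [EW]: N:wait,E:empty,S:wait,W:car5-GO | queues: N=0 E=0 S=0 W=0
Car 2 crosses at step 1

1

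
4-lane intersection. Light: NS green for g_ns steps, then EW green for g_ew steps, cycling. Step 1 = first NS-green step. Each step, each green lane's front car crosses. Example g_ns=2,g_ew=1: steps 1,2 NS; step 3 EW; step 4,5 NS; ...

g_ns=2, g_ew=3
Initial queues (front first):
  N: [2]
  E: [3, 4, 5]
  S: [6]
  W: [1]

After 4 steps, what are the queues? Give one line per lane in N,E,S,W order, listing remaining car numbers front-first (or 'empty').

Step 1 [NS]: N:car2-GO,E:wait,S:car6-GO,W:wait | queues: N=0 E=3 S=0 W=1
Step 2 [NS]: N:empty,E:wait,S:empty,W:wait | queues: N=0 E=3 S=0 W=1
Step 3 [EW]: N:wait,E:car3-GO,S:wait,W:car1-GO | queues: N=0 E=2 S=0 W=0
Step 4 [EW]: N:wait,E:car4-GO,S:wait,W:empty | queues: N=0 E=1 S=0 W=0

N: empty
E: 5
S: empty
W: empty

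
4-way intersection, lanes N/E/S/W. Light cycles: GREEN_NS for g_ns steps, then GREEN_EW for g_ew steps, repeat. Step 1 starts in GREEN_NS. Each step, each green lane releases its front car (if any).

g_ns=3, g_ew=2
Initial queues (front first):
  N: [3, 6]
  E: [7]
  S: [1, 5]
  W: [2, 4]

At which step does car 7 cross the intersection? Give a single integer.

Step 1 [NS]: N:car3-GO,E:wait,S:car1-GO,W:wait | queues: N=1 E=1 S=1 W=2
Step 2 [NS]: N:car6-GO,E:wait,S:car5-GO,W:wait | queues: N=0 E=1 S=0 W=2
Step 3 [NS]: N:empty,E:wait,S:empty,W:wait | queues: N=0 E=1 S=0 W=2
Step 4 [EW]: N:wait,E:car7-GO,S:wait,W:car2-GO | queues: N=0 E=0 S=0 W=1
Step 5 [EW]: N:wait,E:empty,S:wait,W:car4-GO | queues: N=0 E=0 S=0 W=0
Car 7 crosses at step 4

4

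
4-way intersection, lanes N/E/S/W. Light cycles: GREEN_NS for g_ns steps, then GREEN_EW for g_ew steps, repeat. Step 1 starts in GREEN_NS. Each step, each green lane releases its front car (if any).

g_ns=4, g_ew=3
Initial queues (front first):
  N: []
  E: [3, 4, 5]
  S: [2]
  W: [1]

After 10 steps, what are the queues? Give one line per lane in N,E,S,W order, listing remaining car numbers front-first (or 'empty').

Step 1 [NS]: N:empty,E:wait,S:car2-GO,W:wait | queues: N=0 E=3 S=0 W=1
Step 2 [NS]: N:empty,E:wait,S:empty,W:wait | queues: N=0 E=3 S=0 W=1
Step 3 [NS]: N:empty,E:wait,S:empty,W:wait | queues: N=0 E=3 S=0 W=1
Step 4 [NS]: N:empty,E:wait,S:empty,W:wait | queues: N=0 E=3 S=0 W=1
Step 5 [EW]: N:wait,E:car3-GO,S:wait,W:car1-GO | queues: N=0 E=2 S=0 W=0
Step 6 [EW]: N:wait,E:car4-GO,S:wait,W:empty | queues: N=0 E=1 S=0 W=0
Step 7 [EW]: N:wait,E:car5-GO,S:wait,W:empty | queues: N=0 E=0 S=0 W=0

N: empty
E: empty
S: empty
W: empty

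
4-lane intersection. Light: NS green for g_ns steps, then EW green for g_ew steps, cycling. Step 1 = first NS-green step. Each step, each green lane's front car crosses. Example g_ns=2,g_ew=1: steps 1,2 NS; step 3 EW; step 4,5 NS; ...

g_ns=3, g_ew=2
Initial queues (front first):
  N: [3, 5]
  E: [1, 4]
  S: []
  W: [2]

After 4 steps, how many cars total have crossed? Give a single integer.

Step 1 [NS]: N:car3-GO,E:wait,S:empty,W:wait | queues: N=1 E=2 S=0 W=1
Step 2 [NS]: N:car5-GO,E:wait,S:empty,W:wait | queues: N=0 E=2 S=0 W=1
Step 3 [NS]: N:empty,E:wait,S:empty,W:wait | queues: N=0 E=2 S=0 W=1
Step 4 [EW]: N:wait,E:car1-GO,S:wait,W:car2-GO | queues: N=0 E=1 S=0 W=0
Cars crossed by step 4: 4

Answer: 4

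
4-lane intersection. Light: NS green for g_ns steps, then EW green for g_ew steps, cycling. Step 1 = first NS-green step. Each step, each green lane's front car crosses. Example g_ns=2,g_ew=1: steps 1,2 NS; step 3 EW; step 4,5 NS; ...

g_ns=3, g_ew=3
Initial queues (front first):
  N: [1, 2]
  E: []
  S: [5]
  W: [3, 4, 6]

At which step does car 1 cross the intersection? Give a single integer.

Step 1 [NS]: N:car1-GO,E:wait,S:car5-GO,W:wait | queues: N=1 E=0 S=0 W=3
Step 2 [NS]: N:car2-GO,E:wait,S:empty,W:wait | queues: N=0 E=0 S=0 W=3
Step 3 [NS]: N:empty,E:wait,S:empty,W:wait | queues: N=0 E=0 S=0 W=3
Step 4 [EW]: N:wait,E:empty,S:wait,W:car3-GO | queues: N=0 E=0 S=0 W=2
Step 5 [EW]: N:wait,E:empty,S:wait,W:car4-GO | queues: N=0 E=0 S=0 W=1
Step 6 [EW]: N:wait,E:empty,S:wait,W:car6-GO | queues: N=0 E=0 S=0 W=0
Car 1 crosses at step 1

1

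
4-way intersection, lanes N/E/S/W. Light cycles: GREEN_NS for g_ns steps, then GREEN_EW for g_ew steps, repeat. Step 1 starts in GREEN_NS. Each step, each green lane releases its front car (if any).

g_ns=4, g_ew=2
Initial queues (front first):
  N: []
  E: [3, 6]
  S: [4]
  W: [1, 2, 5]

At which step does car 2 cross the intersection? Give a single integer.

Step 1 [NS]: N:empty,E:wait,S:car4-GO,W:wait | queues: N=0 E=2 S=0 W=3
Step 2 [NS]: N:empty,E:wait,S:empty,W:wait | queues: N=0 E=2 S=0 W=3
Step 3 [NS]: N:empty,E:wait,S:empty,W:wait | queues: N=0 E=2 S=0 W=3
Step 4 [NS]: N:empty,E:wait,S:empty,W:wait | queues: N=0 E=2 S=0 W=3
Step 5 [EW]: N:wait,E:car3-GO,S:wait,W:car1-GO | queues: N=0 E=1 S=0 W=2
Step 6 [EW]: N:wait,E:car6-GO,S:wait,W:car2-GO | queues: N=0 E=0 S=0 W=1
Step 7 [NS]: N:empty,E:wait,S:empty,W:wait | queues: N=0 E=0 S=0 W=1
Step 8 [NS]: N:empty,E:wait,S:empty,W:wait | queues: N=0 E=0 S=0 W=1
Step 9 [NS]: N:empty,E:wait,S:empty,W:wait | queues: N=0 E=0 S=0 W=1
Step 10 [NS]: N:empty,E:wait,S:empty,W:wait | queues: N=0 E=0 S=0 W=1
Step 11 [EW]: N:wait,E:empty,S:wait,W:car5-GO | queues: N=0 E=0 S=0 W=0
Car 2 crosses at step 6

6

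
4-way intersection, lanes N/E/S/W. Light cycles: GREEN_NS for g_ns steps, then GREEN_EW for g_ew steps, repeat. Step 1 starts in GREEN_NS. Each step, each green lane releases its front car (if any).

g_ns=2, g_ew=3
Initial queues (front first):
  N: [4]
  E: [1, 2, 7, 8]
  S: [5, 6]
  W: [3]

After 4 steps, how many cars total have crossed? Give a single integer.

Step 1 [NS]: N:car4-GO,E:wait,S:car5-GO,W:wait | queues: N=0 E=4 S=1 W=1
Step 2 [NS]: N:empty,E:wait,S:car6-GO,W:wait | queues: N=0 E=4 S=0 W=1
Step 3 [EW]: N:wait,E:car1-GO,S:wait,W:car3-GO | queues: N=0 E=3 S=0 W=0
Step 4 [EW]: N:wait,E:car2-GO,S:wait,W:empty | queues: N=0 E=2 S=0 W=0
Cars crossed by step 4: 6

Answer: 6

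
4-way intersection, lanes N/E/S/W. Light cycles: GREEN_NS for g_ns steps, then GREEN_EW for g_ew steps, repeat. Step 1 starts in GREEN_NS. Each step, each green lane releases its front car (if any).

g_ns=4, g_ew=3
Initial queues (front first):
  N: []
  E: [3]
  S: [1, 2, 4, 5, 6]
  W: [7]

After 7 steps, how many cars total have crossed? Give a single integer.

Answer: 6

Derivation:
Step 1 [NS]: N:empty,E:wait,S:car1-GO,W:wait | queues: N=0 E=1 S=4 W=1
Step 2 [NS]: N:empty,E:wait,S:car2-GO,W:wait | queues: N=0 E=1 S=3 W=1
Step 3 [NS]: N:empty,E:wait,S:car4-GO,W:wait | queues: N=0 E=1 S=2 W=1
Step 4 [NS]: N:empty,E:wait,S:car5-GO,W:wait | queues: N=0 E=1 S=1 W=1
Step 5 [EW]: N:wait,E:car3-GO,S:wait,W:car7-GO | queues: N=0 E=0 S=1 W=0
Step 6 [EW]: N:wait,E:empty,S:wait,W:empty | queues: N=0 E=0 S=1 W=0
Step 7 [EW]: N:wait,E:empty,S:wait,W:empty | queues: N=0 E=0 S=1 W=0
Cars crossed by step 7: 6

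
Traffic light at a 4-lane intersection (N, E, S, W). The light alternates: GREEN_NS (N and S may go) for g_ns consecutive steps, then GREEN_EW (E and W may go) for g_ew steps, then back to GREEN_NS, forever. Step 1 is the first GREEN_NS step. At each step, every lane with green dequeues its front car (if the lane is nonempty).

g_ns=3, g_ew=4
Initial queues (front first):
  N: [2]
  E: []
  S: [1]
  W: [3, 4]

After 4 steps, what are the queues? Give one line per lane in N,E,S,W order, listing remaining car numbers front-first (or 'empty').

Step 1 [NS]: N:car2-GO,E:wait,S:car1-GO,W:wait | queues: N=0 E=0 S=0 W=2
Step 2 [NS]: N:empty,E:wait,S:empty,W:wait | queues: N=0 E=0 S=0 W=2
Step 3 [NS]: N:empty,E:wait,S:empty,W:wait | queues: N=0 E=0 S=0 W=2
Step 4 [EW]: N:wait,E:empty,S:wait,W:car3-GO | queues: N=0 E=0 S=0 W=1

N: empty
E: empty
S: empty
W: 4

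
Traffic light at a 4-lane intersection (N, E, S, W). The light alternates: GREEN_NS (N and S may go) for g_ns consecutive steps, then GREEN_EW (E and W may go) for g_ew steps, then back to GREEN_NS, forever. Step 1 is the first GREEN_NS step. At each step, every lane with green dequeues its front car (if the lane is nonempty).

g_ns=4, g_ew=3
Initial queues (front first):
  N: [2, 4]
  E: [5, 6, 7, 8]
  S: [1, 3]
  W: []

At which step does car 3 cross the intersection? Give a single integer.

Step 1 [NS]: N:car2-GO,E:wait,S:car1-GO,W:wait | queues: N=1 E=4 S=1 W=0
Step 2 [NS]: N:car4-GO,E:wait,S:car3-GO,W:wait | queues: N=0 E=4 S=0 W=0
Step 3 [NS]: N:empty,E:wait,S:empty,W:wait | queues: N=0 E=4 S=0 W=0
Step 4 [NS]: N:empty,E:wait,S:empty,W:wait | queues: N=0 E=4 S=0 W=0
Step 5 [EW]: N:wait,E:car5-GO,S:wait,W:empty | queues: N=0 E=3 S=0 W=0
Step 6 [EW]: N:wait,E:car6-GO,S:wait,W:empty | queues: N=0 E=2 S=0 W=0
Step 7 [EW]: N:wait,E:car7-GO,S:wait,W:empty | queues: N=0 E=1 S=0 W=0
Step 8 [NS]: N:empty,E:wait,S:empty,W:wait | queues: N=0 E=1 S=0 W=0
Step 9 [NS]: N:empty,E:wait,S:empty,W:wait | queues: N=0 E=1 S=0 W=0
Step 10 [NS]: N:empty,E:wait,S:empty,W:wait | queues: N=0 E=1 S=0 W=0
Step 11 [NS]: N:empty,E:wait,S:empty,W:wait | queues: N=0 E=1 S=0 W=0
Step 12 [EW]: N:wait,E:car8-GO,S:wait,W:empty | queues: N=0 E=0 S=0 W=0
Car 3 crosses at step 2

2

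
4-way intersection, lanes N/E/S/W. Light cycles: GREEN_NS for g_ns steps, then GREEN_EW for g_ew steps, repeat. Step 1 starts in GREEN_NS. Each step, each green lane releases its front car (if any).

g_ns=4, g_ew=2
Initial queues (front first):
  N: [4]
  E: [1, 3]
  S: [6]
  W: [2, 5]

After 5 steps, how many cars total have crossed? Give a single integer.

Answer: 4

Derivation:
Step 1 [NS]: N:car4-GO,E:wait,S:car6-GO,W:wait | queues: N=0 E=2 S=0 W=2
Step 2 [NS]: N:empty,E:wait,S:empty,W:wait | queues: N=0 E=2 S=0 W=2
Step 3 [NS]: N:empty,E:wait,S:empty,W:wait | queues: N=0 E=2 S=0 W=2
Step 4 [NS]: N:empty,E:wait,S:empty,W:wait | queues: N=0 E=2 S=0 W=2
Step 5 [EW]: N:wait,E:car1-GO,S:wait,W:car2-GO | queues: N=0 E=1 S=0 W=1
Cars crossed by step 5: 4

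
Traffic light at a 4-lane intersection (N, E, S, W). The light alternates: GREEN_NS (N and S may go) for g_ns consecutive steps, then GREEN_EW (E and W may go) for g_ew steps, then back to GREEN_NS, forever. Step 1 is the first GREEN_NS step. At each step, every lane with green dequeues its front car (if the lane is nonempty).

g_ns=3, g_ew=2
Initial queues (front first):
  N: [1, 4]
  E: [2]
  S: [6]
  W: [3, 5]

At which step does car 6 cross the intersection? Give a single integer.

Step 1 [NS]: N:car1-GO,E:wait,S:car6-GO,W:wait | queues: N=1 E=1 S=0 W=2
Step 2 [NS]: N:car4-GO,E:wait,S:empty,W:wait | queues: N=0 E=1 S=0 W=2
Step 3 [NS]: N:empty,E:wait,S:empty,W:wait | queues: N=0 E=1 S=0 W=2
Step 4 [EW]: N:wait,E:car2-GO,S:wait,W:car3-GO | queues: N=0 E=0 S=0 W=1
Step 5 [EW]: N:wait,E:empty,S:wait,W:car5-GO | queues: N=0 E=0 S=0 W=0
Car 6 crosses at step 1

1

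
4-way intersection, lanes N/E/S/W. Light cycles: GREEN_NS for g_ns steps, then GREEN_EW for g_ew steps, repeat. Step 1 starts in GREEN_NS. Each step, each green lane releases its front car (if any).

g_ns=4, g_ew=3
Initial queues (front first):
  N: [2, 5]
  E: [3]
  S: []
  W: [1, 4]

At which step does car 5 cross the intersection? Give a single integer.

Step 1 [NS]: N:car2-GO,E:wait,S:empty,W:wait | queues: N=1 E=1 S=0 W=2
Step 2 [NS]: N:car5-GO,E:wait,S:empty,W:wait | queues: N=0 E=1 S=0 W=2
Step 3 [NS]: N:empty,E:wait,S:empty,W:wait | queues: N=0 E=1 S=0 W=2
Step 4 [NS]: N:empty,E:wait,S:empty,W:wait | queues: N=0 E=1 S=0 W=2
Step 5 [EW]: N:wait,E:car3-GO,S:wait,W:car1-GO | queues: N=0 E=0 S=0 W=1
Step 6 [EW]: N:wait,E:empty,S:wait,W:car4-GO | queues: N=0 E=0 S=0 W=0
Car 5 crosses at step 2

2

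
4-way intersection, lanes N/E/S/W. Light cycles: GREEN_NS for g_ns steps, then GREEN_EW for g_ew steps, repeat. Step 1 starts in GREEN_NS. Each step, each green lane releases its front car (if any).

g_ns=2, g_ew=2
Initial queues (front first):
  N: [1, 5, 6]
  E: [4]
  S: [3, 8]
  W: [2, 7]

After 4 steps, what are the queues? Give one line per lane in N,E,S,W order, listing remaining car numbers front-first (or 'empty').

Step 1 [NS]: N:car1-GO,E:wait,S:car3-GO,W:wait | queues: N=2 E=1 S=1 W=2
Step 2 [NS]: N:car5-GO,E:wait,S:car8-GO,W:wait | queues: N=1 E=1 S=0 W=2
Step 3 [EW]: N:wait,E:car4-GO,S:wait,W:car2-GO | queues: N=1 E=0 S=0 W=1
Step 4 [EW]: N:wait,E:empty,S:wait,W:car7-GO | queues: N=1 E=0 S=0 W=0

N: 6
E: empty
S: empty
W: empty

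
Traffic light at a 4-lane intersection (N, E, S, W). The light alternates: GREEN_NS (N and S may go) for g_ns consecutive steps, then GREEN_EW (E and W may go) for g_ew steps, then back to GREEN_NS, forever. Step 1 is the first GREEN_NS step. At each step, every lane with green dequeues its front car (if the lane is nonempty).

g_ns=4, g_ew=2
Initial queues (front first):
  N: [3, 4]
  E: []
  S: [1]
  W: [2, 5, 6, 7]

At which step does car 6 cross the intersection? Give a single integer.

Step 1 [NS]: N:car3-GO,E:wait,S:car1-GO,W:wait | queues: N=1 E=0 S=0 W=4
Step 2 [NS]: N:car4-GO,E:wait,S:empty,W:wait | queues: N=0 E=0 S=0 W=4
Step 3 [NS]: N:empty,E:wait,S:empty,W:wait | queues: N=0 E=0 S=0 W=4
Step 4 [NS]: N:empty,E:wait,S:empty,W:wait | queues: N=0 E=0 S=0 W=4
Step 5 [EW]: N:wait,E:empty,S:wait,W:car2-GO | queues: N=0 E=0 S=0 W=3
Step 6 [EW]: N:wait,E:empty,S:wait,W:car5-GO | queues: N=0 E=0 S=0 W=2
Step 7 [NS]: N:empty,E:wait,S:empty,W:wait | queues: N=0 E=0 S=0 W=2
Step 8 [NS]: N:empty,E:wait,S:empty,W:wait | queues: N=0 E=0 S=0 W=2
Step 9 [NS]: N:empty,E:wait,S:empty,W:wait | queues: N=0 E=0 S=0 W=2
Step 10 [NS]: N:empty,E:wait,S:empty,W:wait | queues: N=0 E=0 S=0 W=2
Step 11 [EW]: N:wait,E:empty,S:wait,W:car6-GO | queues: N=0 E=0 S=0 W=1
Step 12 [EW]: N:wait,E:empty,S:wait,W:car7-GO | queues: N=0 E=0 S=0 W=0
Car 6 crosses at step 11

11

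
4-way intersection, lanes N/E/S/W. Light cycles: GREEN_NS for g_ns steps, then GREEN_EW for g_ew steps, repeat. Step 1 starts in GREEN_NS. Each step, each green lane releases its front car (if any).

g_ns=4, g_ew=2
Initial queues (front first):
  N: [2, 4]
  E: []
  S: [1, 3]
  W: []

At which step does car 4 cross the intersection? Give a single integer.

Step 1 [NS]: N:car2-GO,E:wait,S:car1-GO,W:wait | queues: N=1 E=0 S=1 W=0
Step 2 [NS]: N:car4-GO,E:wait,S:car3-GO,W:wait | queues: N=0 E=0 S=0 W=0
Car 4 crosses at step 2

2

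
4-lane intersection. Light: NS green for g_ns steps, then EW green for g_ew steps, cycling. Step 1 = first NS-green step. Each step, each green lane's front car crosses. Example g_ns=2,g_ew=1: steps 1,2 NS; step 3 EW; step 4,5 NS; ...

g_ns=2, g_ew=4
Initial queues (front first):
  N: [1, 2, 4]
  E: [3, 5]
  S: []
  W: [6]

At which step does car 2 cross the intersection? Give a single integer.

Step 1 [NS]: N:car1-GO,E:wait,S:empty,W:wait | queues: N=2 E=2 S=0 W=1
Step 2 [NS]: N:car2-GO,E:wait,S:empty,W:wait | queues: N=1 E=2 S=0 W=1
Step 3 [EW]: N:wait,E:car3-GO,S:wait,W:car6-GO | queues: N=1 E=1 S=0 W=0
Step 4 [EW]: N:wait,E:car5-GO,S:wait,W:empty | queues: N=1 E=0 S=0 W=0
Step 5 [EW]: N:wait,E:empty,S:wait,W:empty | queues: N=1 E=0 S=0 W=0
Step 6 [EW]: N:wait,E:empty,S:wait,W:empty | queues: N=1 E=0 S=0 W=0
Step 7 [NS]: N:car4-GO,E:wait,S:empty,W:wait | queues: N=0 E=0 S=0 W=0
Car 2 crosses at step 2

2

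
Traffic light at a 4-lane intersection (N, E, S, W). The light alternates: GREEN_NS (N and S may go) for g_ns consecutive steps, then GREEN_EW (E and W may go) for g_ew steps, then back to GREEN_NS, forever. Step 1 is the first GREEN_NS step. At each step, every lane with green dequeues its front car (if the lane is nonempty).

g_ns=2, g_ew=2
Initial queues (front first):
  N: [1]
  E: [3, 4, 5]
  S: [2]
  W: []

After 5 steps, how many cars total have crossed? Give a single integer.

Step 1 [NS]: N:car1-GO,E:wait,S:car2-GO,W:wait | queues: N=0 E=3 S=0 W=0
Step 2 [NS]: N:empty,E:wait,S:empty,W:wait | queues: N=0 E=3 S=0 W=0
Step 3 [EW]: N:wait,E:car3-GO,S:wait,W:empty | queues: N=0 E=2 S=0 W=0
Step 4 [EW]: N:wait,E:car4-GO,S:wait,W:empty | queues: N=0 E=1 S=0 W=0
Step 5 [NS]: N:empty,E:wait,S:empty,W:wait | queues: N=0 E=1 S=0 W=0
Cars crossed by step 5: 4

Answer: 4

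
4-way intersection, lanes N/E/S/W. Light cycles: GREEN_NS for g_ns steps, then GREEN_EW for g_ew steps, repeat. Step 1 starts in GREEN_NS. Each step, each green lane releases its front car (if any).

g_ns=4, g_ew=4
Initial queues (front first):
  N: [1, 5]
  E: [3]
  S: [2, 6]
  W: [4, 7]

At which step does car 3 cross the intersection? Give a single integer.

Step 1 [NS]: N:car1-GO,E:wait,S:car2-GO,W:wait | queues: N=1 E=1 S=1 W=2
Step 2 [NS]: N:car5-GO,E:wait,S:car6-GO,W:wait | queues: N=0 E=1 S=0 W=2
Step 3 [NS]: N:empty,E:wait,S:empty,W:wait | queues: N=0 E=1 S=0 W=2
Step 4 [NS]: N:empty,E:wait,S:empty,W:wait | queues: N=0 E=1 S=0 W=2
Step 5 [EW]: N:wait,E:car3-GO,S:wait,W:car4-GO | queues: N=0 E=0 S=0 W=1
Step 6 [EW]: N:wait,E:empty,S:wait,W:car7-GO | queues: N=0 E=0 S=0 W=0
Car 3 crosses at step 5

5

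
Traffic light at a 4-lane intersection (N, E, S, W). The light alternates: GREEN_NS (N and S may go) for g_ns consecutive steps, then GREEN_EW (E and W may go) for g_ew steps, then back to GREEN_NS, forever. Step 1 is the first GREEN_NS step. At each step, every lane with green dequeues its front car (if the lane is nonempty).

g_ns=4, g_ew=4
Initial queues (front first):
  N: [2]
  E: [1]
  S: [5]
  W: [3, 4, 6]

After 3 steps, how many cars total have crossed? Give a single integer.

Answer: 2

Derivation:
Step 1 [NS]: N:car2-GO,E:wait,S:car5-GO,W:wait | queues: N=0 E=1 S=0 W=3
Step 2 [NS]: N:empty,E:wait,S:empty,W:wait | queues: N=0 E=1 S=0 W=3
Step 3 [NS]: N:empty,E:wait,S:empty,W:wait | queues: N=0 E=1 S=0 W=3
Cars crossed by step 3: 2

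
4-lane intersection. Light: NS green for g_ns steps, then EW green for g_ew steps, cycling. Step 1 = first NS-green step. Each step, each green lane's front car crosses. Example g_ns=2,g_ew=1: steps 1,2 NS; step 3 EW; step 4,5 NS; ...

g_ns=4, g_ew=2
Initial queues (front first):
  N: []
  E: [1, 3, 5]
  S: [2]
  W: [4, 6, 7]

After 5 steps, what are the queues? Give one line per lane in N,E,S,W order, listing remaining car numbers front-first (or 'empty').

Step 1 [NS]: N:empty,E:wait,S:car2-GO,W:wait | queues: N=0 E=3 S=0 W=3
Step 2 [NS]: N:empty,E:wait,S:empty,W:wait | queues: N=0 E=3 S=0 W=3
Step 3 [NS]: N:empty,E:wait,S:empty,W:wait | queues: N=0 E=3 S=0 W=3
Step 4 [NS]: N:empty,E:wait,S:empty,W:wait | queues: N=0 E=3 S=0 W=3
Step 5 [EW]: N:wait,E:car1-GO,S:wait,W:car4-GO | queues: N=0 E=2 S=0 W=2

N: empty
E: 3 5
S: empty
W: 6 7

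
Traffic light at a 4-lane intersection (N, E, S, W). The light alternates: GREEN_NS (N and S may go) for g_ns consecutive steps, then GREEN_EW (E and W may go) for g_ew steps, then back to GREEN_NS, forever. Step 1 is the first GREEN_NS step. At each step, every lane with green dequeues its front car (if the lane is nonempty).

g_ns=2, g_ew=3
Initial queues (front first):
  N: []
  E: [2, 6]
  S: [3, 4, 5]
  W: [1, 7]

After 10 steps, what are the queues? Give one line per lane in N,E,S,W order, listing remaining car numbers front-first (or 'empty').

Step 1 [NS]: N:empty,E:wait,S:car3-GO,W:wait | queues: N=0 E=2 S=2 W=2
Step 2 [NS]: N:empty,E:wait,S:car4-GO,W:wait | queues: N=0 E=2 S=1 W=2
Step 3 [EW]: N:wait,E:car2-GO,S:wait,W:car1-GO | queues: N=0 E=1 S=1 W=1
Step 4 [EW]: N:wait,E:car6-GO,S:wait,W:car7-GO | queues: N=0 E=0 S=1 W=0
Step 5 [EW]: N:wait,E:empty,S:wait,W:empty | queues: N=0 E=0 S=1 W=0
Step 6 [NS]: N:empty,E:wait,S:car5-GO,W:wait | queues: N=0 E=0 S=0 W=0

N: empty
E: empty
S: empty
W: empty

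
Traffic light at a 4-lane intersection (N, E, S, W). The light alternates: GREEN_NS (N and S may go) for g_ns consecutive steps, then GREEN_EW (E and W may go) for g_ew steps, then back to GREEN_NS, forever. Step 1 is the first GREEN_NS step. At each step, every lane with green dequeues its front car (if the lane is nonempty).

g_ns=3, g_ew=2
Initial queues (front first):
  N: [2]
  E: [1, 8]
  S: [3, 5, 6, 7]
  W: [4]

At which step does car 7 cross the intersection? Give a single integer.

Step 1 [NS]: N:car2-GO,E:wait,S:car3-GO,W:wait | queues: N=0 E=2 S=3 W=1
Step 2 [NS]: N:empty,E:wait,S:car5-GO,W:wait | queues: N=0 E=2 S=2 W=1
Step 3 [NS]: N:empty,E:wait,S:car6-GO,W:wait | queues: N=0 E=2 S=1 W=1
Step 4 [EW]: N:wait,E:car1-GO,S:wait,W:car4-GO | queues: N=0 E=1 S=1 W=0
Step 5 [EW]: N:wait,E:car8-GO,S:wait,W:empty | queues: N=0 E=0 S=1 W=0
Step 6 [NS]: N:empty,E:wait,S:car7-GO,W:wait | queues: N=0 E=0 S=0 W=0
Car 7 crosses at step 6

6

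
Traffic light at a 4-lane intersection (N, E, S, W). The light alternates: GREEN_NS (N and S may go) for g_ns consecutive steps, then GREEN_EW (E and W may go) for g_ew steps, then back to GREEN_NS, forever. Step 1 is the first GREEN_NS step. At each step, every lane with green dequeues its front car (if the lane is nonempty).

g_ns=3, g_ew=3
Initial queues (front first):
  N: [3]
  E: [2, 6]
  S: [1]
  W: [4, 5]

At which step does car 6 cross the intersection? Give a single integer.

Step 1 [NS]: N:car3-GO,E:wait,S:car1-GO,W:wait | queues: N=0 E=2 S=0 W=2
Step 2 [NS]: N:empty,E:wait,S:empty,W:wait | queues: N=0 E=2 S=0 W=2
Step 3 [NS]: N:empty,E:wait,S:empty,W:wait | queues: N=0 E=2 S=0 W=2
Step 4 [EW]: N:wait,E:car2-GO,S:wait,W:car4-GO | queues: N=0 E=1 S=0 W=1
Step 5 [EW]: N:wait,E:car6-GO,S:wait,W:car5-GO | queues: N=0 E=0 S=0 W=0
Car 6 crosses at step 5

5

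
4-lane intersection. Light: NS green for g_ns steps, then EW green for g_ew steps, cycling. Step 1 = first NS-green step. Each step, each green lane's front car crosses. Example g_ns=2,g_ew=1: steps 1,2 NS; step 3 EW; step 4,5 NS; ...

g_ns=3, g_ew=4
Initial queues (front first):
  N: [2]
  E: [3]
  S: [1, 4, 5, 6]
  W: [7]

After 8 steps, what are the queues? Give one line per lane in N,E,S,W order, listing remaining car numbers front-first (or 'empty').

Step 1 [NS]: N:car2-GO,E:wait,S:car1-GO,W:wait | queues: N=0 E=1 S=3 W=1
Step 2 [NS]: N:empty,E:wait,S:car4-GO,W:wait | queues: N=0 E=1 S=2 W=1
Step 3 [NS]: N:empty,E:wait,S:car5-GO,W:wait | queues: N=0 E=1 S=1 W=1
Step 4 [EW]: N:wait,E:car3-GO,S:wait,W:car7-GO | queues: N=0 E=0 S=1 W=0
Step 5 [EW]: N:wait,E:empty,S:wait,W:empty | queues: N=0 E=0 S=1 W=0
Step 6 [EW]: N:wait,E:empty,S:wait,W:empty | queues: N=0 E=0 S=1 W=0
Step 7 [EW]: N:wait,E:empty,S:wait,W:empty | queues: N=0 E=0 S=1 W=0
Step 8 [NS]: N:empty,E:wait,S:car6-GO,W:wait | queues: N=0 E=0 S=0 W=0

N: empty
E: empty
S: empty
W: empty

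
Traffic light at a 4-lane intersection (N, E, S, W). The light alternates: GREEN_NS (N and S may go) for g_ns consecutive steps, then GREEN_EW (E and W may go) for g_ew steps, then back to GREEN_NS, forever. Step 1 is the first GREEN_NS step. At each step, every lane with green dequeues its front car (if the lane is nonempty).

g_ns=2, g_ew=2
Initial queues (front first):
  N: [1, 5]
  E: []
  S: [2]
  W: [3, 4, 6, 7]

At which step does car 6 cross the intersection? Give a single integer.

Step 1 [NS]: N:car1-GO,E:wait,S:car2-GO,W:wait | queues: N=1 E=0 S=0 W=4
Step 2 [NS]: N:car5-GO,E:wait,S:empty,W:wait | queues: N=0 E=0 S=0 W=4
Step 3 [EW]: N:wait,E:empty,S:wait,W:car3-GO | queues: N=0 E=0 S=0 W=3
Step 4 [EW]: N:wait,E:empty,S:wait,W:car4-GO | queues: N=0 E=0 S=0 W=2
Step 5 [NS]: N:empty,E:wait,S:empty,W:wait | queues: N=0 E=0 S=0 W=2
Step 6 [NS]: N:empty,E:wait,S:empty,W:wait | queues: N=0 E=0 S=0 W=2
Step 7 [EW]: N:wait,E:empty,S:wait,W:car6-GO | queues: N=0 E=0 S=0 W=1
Step 8 [EW]: N:wait,E:empty,S:wait,W:car7-GO | queues: N=0 E=0 S=0 W=0
Car 6 crosses at step 7

7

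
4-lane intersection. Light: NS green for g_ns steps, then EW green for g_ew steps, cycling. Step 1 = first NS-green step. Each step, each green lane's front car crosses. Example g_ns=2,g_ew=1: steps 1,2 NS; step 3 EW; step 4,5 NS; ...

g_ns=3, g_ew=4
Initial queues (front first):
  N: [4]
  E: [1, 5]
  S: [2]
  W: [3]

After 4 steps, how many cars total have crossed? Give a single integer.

Answer: 4

Derivation:
Step 1 [NS]: N:car4-GO,E:wait,S:car2-GO,W:wait | queues: N=0 E=2 S=0 W=1
Step 2 [NS]: N:empty,E:wait,S:empty,W:wait | queues: N=0 E=2 S=0 W=1
Step 3 [NS]: N:empty,E:wait,S:empty,W:wait | queues: N=0 E=2 S=0 W=1
Step 4 [EW]: N:wait,E:car1-GO,S:wait,W:car3-GO | queues: N=0 E=1 S=0 W=0
Cars crossed by step 4: 4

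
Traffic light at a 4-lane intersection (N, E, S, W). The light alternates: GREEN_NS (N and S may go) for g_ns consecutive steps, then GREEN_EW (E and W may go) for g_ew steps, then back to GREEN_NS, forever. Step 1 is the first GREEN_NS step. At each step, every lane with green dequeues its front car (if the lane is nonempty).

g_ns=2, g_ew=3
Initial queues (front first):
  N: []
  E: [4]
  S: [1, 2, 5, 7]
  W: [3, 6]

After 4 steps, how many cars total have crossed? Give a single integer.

Answer: 5

Derivation:
Step 1 [NS]: N:empty,E:wait,S:car1-GO,W:wait | queues: N=0 E=1 S=3 W=2
Step 2 [NS]: N:empty,E:wait,S:car2-GO,W:wait | queues: N=0 E=1 S=2 W=2
Step 3 [EW]: N:wait,E:car4-GO,S:wait,W:car3-GO | queues: N=0 E=0 S=2 W=1
Step 4 [EW]: N:wait,E:empty,S:wait,W:car6-GO | queues: N=0 E=0 S=2 W=0
Cars crossed by step 4: 5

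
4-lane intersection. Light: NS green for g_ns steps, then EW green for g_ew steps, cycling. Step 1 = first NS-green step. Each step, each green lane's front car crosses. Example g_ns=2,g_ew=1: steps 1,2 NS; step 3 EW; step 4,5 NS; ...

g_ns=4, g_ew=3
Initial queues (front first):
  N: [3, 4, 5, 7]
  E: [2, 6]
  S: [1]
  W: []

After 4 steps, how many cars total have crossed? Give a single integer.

Answer: 5

Derivation:
Step 1 [NS]: N:car3-GO,E:wait,S:car1-GO,W:wait | queues: N=3 E=2 S=0 W=0
Step 2 [NS]: N:car4-GO,E:wait,S:empty,W:wait | queues: N=2 E=2 S=0 W=0
Step 3 [NS]: N:car5-GO,E:wait,S:empty,W:wait | queues: N=1 E=2 S=0 W=0
Step 4 [NS]: N:car7-GO,E:wait,S:empty,W:wait | queues: N=0 E=2 S=0 W=0
Cars crossed by step 4: 5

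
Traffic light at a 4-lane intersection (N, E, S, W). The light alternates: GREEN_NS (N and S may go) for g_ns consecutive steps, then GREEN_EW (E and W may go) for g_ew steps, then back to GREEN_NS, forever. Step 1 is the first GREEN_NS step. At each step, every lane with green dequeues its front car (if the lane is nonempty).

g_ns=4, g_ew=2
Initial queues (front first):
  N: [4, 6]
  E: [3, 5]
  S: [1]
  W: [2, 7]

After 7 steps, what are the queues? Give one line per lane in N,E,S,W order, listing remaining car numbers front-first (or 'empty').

Step 1 [NS]: N:car4-GO,E:wait,S:car1-GO,W:wait | queues: N=1 E=2 S=0 W=2
Step 2 [NS]: N:car6-GO,E:wait,S:empty,W:wait | queues: N=0 E=2 S=0 W=2
Step 3 [NS]: N:empty,E:wait,S:empty,W:wait | queues: N=0 E=2 S=0 W=2
Step 4 [NS]: N:empty,E:wait,S:empty,W:wait | queues: N=0 E=2 S=0 W=2
Step 5 [EW]: N:wait,E:car3-GO,S:wait,W:car2-GO | queues: N=0 E=1 S=0 W=1
Step 6 [EW]: N:wait,E:car5-GO,S:wait,W:car7-GO | queues: N=0 E=0 S=0 W=0

N: empty
E: empty
S: empty
W: empty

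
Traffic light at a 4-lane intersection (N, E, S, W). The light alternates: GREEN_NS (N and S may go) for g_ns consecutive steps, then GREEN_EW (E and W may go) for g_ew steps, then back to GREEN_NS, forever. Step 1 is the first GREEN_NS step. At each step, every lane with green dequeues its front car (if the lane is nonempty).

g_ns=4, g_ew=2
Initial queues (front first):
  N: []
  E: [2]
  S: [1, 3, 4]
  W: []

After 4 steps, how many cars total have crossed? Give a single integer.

Answer: 3

Derivation:
Step 1 [NS]: N:empty,E:wait,S:car1-GO,W:wait | queues: N=0 E=1 S=2 W=0
Step 2 [NS]: N:empty,E:wait,S:car3-GO,W:wait | queues: N=0 E=1 S=1 W=0
Step 3 [NS]: N:empty,E:wait,S:car4-GO,W:wait | queues: N=0 E=1 S=0 W=0
Step 4 [NS]: N:empty,E:wait,S:empty,W:wait | queues: N=0 E=1 S=0 W=0
Cars crossed by step 4: 3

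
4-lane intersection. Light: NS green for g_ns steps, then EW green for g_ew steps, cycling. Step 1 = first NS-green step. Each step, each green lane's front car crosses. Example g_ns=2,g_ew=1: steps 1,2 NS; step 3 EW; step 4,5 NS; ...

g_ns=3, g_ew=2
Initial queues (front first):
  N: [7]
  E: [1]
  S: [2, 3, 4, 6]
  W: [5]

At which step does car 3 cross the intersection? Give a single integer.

Step 1 [NS]: N:car7-GO,E:wait,S:car2-GO,W:wait | queues: N=0 E=1 S=3 W=1
Step 2 [NS]: N:empty,E:wait,S:car3-GO,W:wait | queues: N=0 E=1 S=2 W=1
Step 3 [NS]: N:empty,E:wait,S:car4-GO,W:wait | queues: N=0 E=1 S=1 W=1
Step 4 [EW]: N:wait,E:car1-GO,S:wait,W:car5-GO | queues: N=0 E=0 S=1 W=0
Step 5 [EW]: N:wait,E:empty,S:wait,W:empty | queues: N=0 E=0 S=1 W=0
Step 6 [NS]: N:empty,E:wait,S:car6-GO,W:wait | queues: N=0 E=0 S=0 W=0
Car 3 crosses at step 2

2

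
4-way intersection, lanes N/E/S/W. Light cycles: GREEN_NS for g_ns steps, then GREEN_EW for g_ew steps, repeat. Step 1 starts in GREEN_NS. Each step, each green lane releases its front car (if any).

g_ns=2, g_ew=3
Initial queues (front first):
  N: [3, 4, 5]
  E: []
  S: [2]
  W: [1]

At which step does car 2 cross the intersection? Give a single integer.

Step 1 [NS]: N:car3-GO,E:wait,S:car2-GO,W:wait | queues: N=2 E=0 S=0 W=1
Step 2 [NS]: N:car4-GO,E:wait,S:empty,W:wait | queues: N=1 E=0 S=0 W=1
Step 3 [EW]: N:wait,E:empty,S:wait,W:car1-GO | queues: N=1 E=0 S=0 W=0
Step 4 [EW]: N:wait,E:empty,S:wait,W:empty | queues: N=1 E=0 S=0 W=0
Step 5 [EW]: N:wait,E:empty,S:wait,W:empty | queues: N=1 E=0 S=0 W=0
Step 6 [NS]: N:car5-GO,E:wait,S:empty,W:wait | queues: N=0 E=0 S=0 W=0
Car 2 crosses at step 1

1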